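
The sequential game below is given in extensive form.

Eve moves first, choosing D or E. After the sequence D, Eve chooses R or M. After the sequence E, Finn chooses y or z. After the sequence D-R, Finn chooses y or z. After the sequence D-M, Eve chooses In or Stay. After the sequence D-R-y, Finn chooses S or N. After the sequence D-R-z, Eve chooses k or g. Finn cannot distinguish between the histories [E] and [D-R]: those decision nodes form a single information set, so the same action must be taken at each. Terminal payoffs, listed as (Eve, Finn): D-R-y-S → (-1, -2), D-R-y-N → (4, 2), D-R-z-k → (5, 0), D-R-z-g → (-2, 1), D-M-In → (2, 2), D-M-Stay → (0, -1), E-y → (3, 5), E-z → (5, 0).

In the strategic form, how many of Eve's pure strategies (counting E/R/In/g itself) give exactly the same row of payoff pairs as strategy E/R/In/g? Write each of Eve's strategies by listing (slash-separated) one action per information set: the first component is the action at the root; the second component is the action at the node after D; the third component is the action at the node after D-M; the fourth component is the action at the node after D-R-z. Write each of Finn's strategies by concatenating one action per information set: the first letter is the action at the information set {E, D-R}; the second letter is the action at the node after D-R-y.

Row for E/R/In/g (columns yS, yN, zS, zN): (3,5) (3,5) (5,0) (5,0).
Under E/R/In/g, Eve's choice at the node after D and at the node after D-M and at the node after D-R-z can never be reached regardless of what Finn does, so varying those choices leaves every outcome unchanged.
Holding the reachable choices fixed and varying the unreachable ones freely already gives 2 × 2 × 2 = 8 equivalent strategies.
No other strategy reproduces this row, so those 8 are the full class: E/R/In/k, E/R/In/g, E/R/Stay/k, E/R/Stay/g, E/M/In/k, E/M/In/g, E/M/Stay/k, E/M/Stay/g.

8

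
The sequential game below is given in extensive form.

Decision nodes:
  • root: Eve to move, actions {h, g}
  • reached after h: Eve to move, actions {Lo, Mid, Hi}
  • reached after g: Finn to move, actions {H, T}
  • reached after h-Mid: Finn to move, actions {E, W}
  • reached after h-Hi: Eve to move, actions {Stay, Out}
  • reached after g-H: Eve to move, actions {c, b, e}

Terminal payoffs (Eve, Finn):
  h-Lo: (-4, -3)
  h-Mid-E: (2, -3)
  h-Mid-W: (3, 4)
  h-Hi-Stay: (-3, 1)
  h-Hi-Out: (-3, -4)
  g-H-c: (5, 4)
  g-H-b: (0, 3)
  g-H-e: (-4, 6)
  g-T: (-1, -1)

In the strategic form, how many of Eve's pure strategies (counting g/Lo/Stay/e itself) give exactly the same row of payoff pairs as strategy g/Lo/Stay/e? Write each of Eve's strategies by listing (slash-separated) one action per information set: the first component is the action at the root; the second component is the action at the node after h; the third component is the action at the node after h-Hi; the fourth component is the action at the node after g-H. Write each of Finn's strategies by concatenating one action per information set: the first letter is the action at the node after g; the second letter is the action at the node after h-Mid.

Row for g/Lo/Stay/e (columns HE, HW, TE, TW): (-4,6) (-4,6) (-1,-1) (-1,-1).
Under g/Lo/Stay/e, Eve's choice at the node after h and at the node after h-Hi can never be reached regardless of what Finn does, so varying those choices leaves every outcome unchanged.
Holding the reachable choices fixed and varying the unreachable ones freely already gives 3 × 2 = 6 equivalent strategies.
No other strategy reproduces this row, so those 6 are the full class: g/Lo/Stay/e, g/Lo/Out/e, g/Mid/Stay/e, g/Mid/Out/e, g/Hi/Stay/e, g/Hi/Out/e.

6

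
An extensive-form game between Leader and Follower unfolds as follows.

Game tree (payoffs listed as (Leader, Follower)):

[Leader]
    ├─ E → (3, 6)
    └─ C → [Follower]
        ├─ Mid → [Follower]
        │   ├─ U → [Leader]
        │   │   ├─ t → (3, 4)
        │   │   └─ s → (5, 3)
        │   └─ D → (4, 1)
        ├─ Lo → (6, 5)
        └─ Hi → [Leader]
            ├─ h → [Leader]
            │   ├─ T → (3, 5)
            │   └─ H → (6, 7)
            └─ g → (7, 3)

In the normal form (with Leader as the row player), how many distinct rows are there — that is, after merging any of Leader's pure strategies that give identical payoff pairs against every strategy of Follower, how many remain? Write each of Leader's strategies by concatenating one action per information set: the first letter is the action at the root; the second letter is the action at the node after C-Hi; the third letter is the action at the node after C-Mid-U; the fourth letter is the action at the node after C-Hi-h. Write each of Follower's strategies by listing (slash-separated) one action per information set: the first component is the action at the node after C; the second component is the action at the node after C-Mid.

Leader has 16 pure strategies: EhtT, EhtH, EhsT, EhsH, EgtT, EgtH, EgsT, EgsH, ChtT, ChtH, ChsT, ChsH, CgtT, CgtH, CgsT, CgsH. Columns: Mid/U, Mid/D, Lo/U, Lo/D, Hi/U, Hi/D.
{EhtT, EhtH, EhsT, EhsH, EgtT, EgtH, EgsT, EgsH} → row (3,6) (3,6) (3,6) (3,6) (3,6) (3,6)
{ChtT} → row (3,4) (4,1) (6,5) (6,5) (3,5) (3,5)
{ChtH} → row (3,4) (4,1) (6,5) (6,5) (6,7) (6,7)
{ChsT} → row (5,3) (4,1) (6,5) (6,5) (3,5) (3,5)
{ChsH} → row (5,3) (4,1) (6,5) (6,5) (6,7) (6,7)
{CgtT, CgtH} → row (3,4) (4,1) (6,5) (6,5) (7,3) (7,3)
{CgsT, CgsH} → row (5,3) (4,1) (6,5) (6,5) (7,3) (7,3)
That's 7 distinct rows out of 16 strategies.

7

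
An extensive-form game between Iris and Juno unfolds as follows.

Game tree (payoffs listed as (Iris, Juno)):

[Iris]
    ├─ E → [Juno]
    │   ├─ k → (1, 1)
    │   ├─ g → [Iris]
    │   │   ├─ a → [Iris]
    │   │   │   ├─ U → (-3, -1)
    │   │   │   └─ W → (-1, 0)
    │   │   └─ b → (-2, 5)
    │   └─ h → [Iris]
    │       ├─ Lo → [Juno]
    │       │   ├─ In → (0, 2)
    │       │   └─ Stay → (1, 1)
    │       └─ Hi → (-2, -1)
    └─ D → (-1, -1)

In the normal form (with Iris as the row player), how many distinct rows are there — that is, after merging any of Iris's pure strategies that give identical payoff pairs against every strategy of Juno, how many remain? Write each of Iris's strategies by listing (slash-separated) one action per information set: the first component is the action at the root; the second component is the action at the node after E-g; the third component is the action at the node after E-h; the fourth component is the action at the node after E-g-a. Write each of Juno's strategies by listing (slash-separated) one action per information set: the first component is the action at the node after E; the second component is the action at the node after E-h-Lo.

7

Iris has 16 pure strategies: E/a/Lo/U, E/a/Lo/W, E/a/Hi/U, E/a/Hi/W, E/b/Lo/U, E/b/Lo/W, E/b/Hi/U, E/b/Hi/W, D/a/Lo/U, D/a/Lo/W, D/a/Hi/U, D/a/Hi/W, D/b/Lo/U, D/b/Lo/W, D/b/Hi/U, D/b/Hi/W. Columns: k/In, k/Stay, g/In, g/Stay, h/In, h/Stay.
{E/a/Lo/U} → row (1,1) (1,1) (-3,-1) (-3,-1) (0,2) (1,1)
{E/a/Lo/W} → row (1,1) (1,1) (-1,0) (-1,0) (0,2) (1,1)
{E/a/Hi/U} → row (1,1) (1,1) (-3,-1) (-3,-1) (-2,-1) (-2,-1)
{E/a/Hi/W} → row (1,1) (1,1) (-1,0) (-1,0) (-2,-1) (-2,-1)
{E/b/Lo/U, E/b/Lo/W} → row (1,1) (1,1) (-2,5) (-2,5) (0,2) (1,1)
{E/b/Hi/U, E/b/Hi/W} → row (1,1) (1,1) (-2,5) (-2,5) (-2,-1) (-2,-1)
{D/a/Lo/U, D/a/Lo/W, D/a/Hi/U, D/a/Hi/W, D/b/Lo/U, D/b/Lo/W, D/b/Hi/U, D/b/Hi/W} → row (-1,-1) (-1,-1) (-1,-1) (-1,-1) (-1,-1) (-1,-1)
That's 7 distinct rows out of 16 strategies.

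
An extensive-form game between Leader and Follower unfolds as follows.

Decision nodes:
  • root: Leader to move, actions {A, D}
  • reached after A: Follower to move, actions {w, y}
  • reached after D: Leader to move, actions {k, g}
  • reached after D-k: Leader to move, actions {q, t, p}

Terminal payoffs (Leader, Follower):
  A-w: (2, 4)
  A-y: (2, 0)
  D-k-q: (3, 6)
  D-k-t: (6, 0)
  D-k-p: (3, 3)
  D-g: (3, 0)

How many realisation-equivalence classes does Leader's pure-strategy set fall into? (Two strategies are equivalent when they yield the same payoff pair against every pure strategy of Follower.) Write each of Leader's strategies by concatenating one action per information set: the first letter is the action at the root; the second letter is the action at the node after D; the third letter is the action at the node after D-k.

Leader has 12 pure strategies: Akq, Akt, Akp, Agq, Agt, Agp, Dkq, Dkt, Dkp, Dgq, Dgt, Dgp. Columns: w, y.
{Akq, Akt, Akp, Agq, Agt, Agp} → row (2,4) (2,0)
{Dkq} → row (3,6) (3,6)
{Dkt} → row (6,0) (6,0)
{Dkp} → row (3,3) (3,3)
{Dgq, Dgt, Dgp} → row (3,0) (3,0)
That's 5 distinct rows out of 12 strategies.

5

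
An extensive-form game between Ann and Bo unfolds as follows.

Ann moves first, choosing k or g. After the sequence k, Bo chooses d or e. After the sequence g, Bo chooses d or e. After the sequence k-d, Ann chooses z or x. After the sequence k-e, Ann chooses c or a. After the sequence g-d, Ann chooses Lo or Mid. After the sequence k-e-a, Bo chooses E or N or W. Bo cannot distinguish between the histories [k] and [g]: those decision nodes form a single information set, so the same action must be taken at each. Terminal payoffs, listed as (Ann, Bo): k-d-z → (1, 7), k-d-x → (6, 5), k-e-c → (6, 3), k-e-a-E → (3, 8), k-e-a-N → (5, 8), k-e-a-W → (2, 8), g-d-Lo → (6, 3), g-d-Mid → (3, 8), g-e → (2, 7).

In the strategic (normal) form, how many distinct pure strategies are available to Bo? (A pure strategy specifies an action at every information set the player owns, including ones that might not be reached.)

6

Bo owns the information set {k, g} with actions {d, e} — two choices.
Bo owns the node after k-e-a with actions {E, N, W} — three choices.
A pure strategy fixes one action at each information set independently, so the count is the product 2 × 3 = 6.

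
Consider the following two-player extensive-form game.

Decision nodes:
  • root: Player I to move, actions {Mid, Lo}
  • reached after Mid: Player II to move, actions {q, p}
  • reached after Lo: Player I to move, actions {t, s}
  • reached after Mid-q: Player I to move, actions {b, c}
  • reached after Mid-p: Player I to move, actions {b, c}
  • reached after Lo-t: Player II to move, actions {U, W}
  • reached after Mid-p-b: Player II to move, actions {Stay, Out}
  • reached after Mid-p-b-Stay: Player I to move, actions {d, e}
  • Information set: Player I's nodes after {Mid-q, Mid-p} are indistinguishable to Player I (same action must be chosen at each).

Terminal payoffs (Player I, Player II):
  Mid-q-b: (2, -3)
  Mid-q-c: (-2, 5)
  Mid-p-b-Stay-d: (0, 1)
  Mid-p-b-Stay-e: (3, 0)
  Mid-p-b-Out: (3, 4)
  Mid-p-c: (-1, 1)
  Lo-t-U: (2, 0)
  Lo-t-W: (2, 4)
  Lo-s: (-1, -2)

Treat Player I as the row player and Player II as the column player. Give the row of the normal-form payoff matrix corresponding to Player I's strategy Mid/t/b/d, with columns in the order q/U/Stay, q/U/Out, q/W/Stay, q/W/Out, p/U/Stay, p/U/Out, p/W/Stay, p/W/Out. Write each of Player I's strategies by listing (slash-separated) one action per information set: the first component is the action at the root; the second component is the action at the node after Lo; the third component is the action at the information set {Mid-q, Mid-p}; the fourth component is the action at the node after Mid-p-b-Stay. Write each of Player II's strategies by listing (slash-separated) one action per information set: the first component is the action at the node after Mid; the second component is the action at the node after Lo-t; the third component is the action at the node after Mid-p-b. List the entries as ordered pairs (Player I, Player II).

vs q/U/Stay: Player I plays Mid → Player II plays q at [Mid] → Player I plays b at [Mid-q] → (2, -3)
vs q/U/Out: Player I plays Mid → Player II plays q at [Mid] → Player I plays b at [Mid-q] → (2, -3)
vs q/W/Stay: Player I plays Mid → Player II plays q at [Mid] → Player I plays b at [Mid-q] → (2, -3)
vs q/W/Out: Player I plays Mid → Player II plays q at [Mid] → Player I plays b at [Mid-q] → (2, -3)
vs p/U/Stay: Player I plays Mid → Player II plays p at [Mid] → Player I plays b at [Mid-p] → Player II plays Stay at [Mid-p-b] → Player I plays d at [Mid-p-b-Stay] → (0, 1)
vs p/U/Out: Player I plays Mid → Player II plays p at [Mid] → Player I plays b at [Mid-p] → Player II plays Out at [Mid-p-b] → (3, 4)
vs p/W/Stay: Player I plays Mid → Player II plays p at [Mid] → Player I plays b at [Mid-p] → Player II plays Stay at [Mid-p-b] → Player I plays d at [Mid-p-b-Stay] → (0, 1)
vs p/W/Out: Player I plays Mid → Player II plays p at [Mid] → Player I plays b at [Mid-p] → Player II plays Out at [Mid-p-b] → (3, 4)

(2,-3) (2,-3) (2,-3) (2,-3) (0,1) (3,4) (0,1) (3,4)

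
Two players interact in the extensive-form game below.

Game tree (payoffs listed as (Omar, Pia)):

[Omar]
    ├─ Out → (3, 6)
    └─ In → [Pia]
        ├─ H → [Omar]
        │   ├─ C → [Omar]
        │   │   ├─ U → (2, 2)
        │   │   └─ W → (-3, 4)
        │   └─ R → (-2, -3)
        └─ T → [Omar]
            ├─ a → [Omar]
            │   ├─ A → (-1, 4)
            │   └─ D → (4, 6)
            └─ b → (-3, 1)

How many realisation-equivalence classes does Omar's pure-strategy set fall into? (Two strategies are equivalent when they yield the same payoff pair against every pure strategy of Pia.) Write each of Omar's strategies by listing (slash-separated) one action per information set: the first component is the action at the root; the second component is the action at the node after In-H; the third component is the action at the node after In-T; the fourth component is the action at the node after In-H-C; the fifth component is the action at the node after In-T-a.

10

Omar has 32 pure strategies: Out/C/a/U/A, Out/C/a/U/D, Out/C/a/W/A, Out/C/a/W/D, Out/C/b/U/A, Out/C/b/U/D, Out/C/b/W/A, Out/C/b/W/D, Out/R/a/U/A, Out/R/a/U/D, Out/R/a/W/A, Out/R/a/W/D, Out/R/b/U/A, Out/R/b/U/D, Out/R/b/W/A, Out/R/b/W/D, In/C/a/U/A, In/C/a/U/D, In/C/a/W/A, In/C/a/W/D, In/C/b/U/A, In/C/b/U/D, In/C/b/W/A, In/C/b/W/D, In/R/a/U/A, In/R/a/U/D, In/R/a/W/A, In/R/a/W/D, In/R/b/U/A, In/R/b/U/D, In/R/b/W/A, In/R/b/W/D. Columns: H, T.
{Out/C/a/U/A, Out/C/a/U/D, Out/C/a/W/A, Out/C/a/W/D, Out/C/b/U/A, Out/C/b/U/D, Out/C/b/W/A, Out/C/b/W/D, Out/R/a/U/A, Out/R/a/U/D, Out/R/a/W/A, Out/R/a/W/D, Out/R/b/U/A, Out/R/b/U/D, Out/R/b/W/A, Out/R/b/W/D} → row (3,6) (3,6)
{In/C/a/U/A} → row (2,2) (-1,4)
{In/C/a/U/D} → row (2,2) (4,6)
{In/C/a/W/A} → row (-3,4) (-1,4)
{In/C/a/W/D} → row (-3,4) (4,6)
{In/C/b/U/A, In/C/b/U/D} → row (2,2) (-3,1)
{In/C/b/W/A, In/C/b/W/D} → row (-3,4) (-3,1)
{In/R/a/U/A, In/R/a/W/A} → row (-2,-3) (-1,4)
{In/R/a/U/D, In/R/a/W/D} → row (-2,-3) (4,6)
{In/R/b/U/A, In/R/b/U/D, In/R/b/W/A, In/R/b/W/D} → row (-2,-3) (-3,1)
That's 10 distinct rows out of 32 strategies.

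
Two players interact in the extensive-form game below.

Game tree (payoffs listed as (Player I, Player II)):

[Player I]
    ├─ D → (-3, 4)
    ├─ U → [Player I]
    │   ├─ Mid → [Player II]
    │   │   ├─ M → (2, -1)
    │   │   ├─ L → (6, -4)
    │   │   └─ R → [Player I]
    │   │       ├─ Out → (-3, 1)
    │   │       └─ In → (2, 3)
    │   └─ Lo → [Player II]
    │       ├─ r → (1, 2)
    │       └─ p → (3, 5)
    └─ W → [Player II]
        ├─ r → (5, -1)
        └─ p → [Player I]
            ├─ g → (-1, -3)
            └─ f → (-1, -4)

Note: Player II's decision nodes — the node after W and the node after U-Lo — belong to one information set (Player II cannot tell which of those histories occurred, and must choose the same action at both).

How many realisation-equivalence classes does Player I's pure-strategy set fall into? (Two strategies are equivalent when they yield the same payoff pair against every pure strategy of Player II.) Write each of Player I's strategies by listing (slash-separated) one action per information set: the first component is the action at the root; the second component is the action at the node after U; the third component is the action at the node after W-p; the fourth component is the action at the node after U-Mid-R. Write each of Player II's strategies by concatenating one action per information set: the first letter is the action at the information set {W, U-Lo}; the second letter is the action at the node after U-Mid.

Player I has 24 pure strategies: D/Mid/g/Out, D/Mid/g/In, D/Mid/f/Out, D/Mid/f/In, D/Lo/g/Out, D/Lo/g/In, D/Lo/f/Out, D/Lo/f/In, U/Mid/g/Out, U/Mid/g/In, U/Mid/f/Out, U/Mid/f/In, U/Lo/g/Out, U/Lo/g/In, U/Lo/f/Out, U/Lo/f/In, W/Mid/g/Out, W/Mid/g/In, W/Mid/f/Out, W/Mid/f/In, W/Lo/g/Out, W/Lo/g/In, W/Lo/f/Out, W/Lo/f/In. Columns: rM, rL, rR, pM, pL, pR.
{D/Mid/g/Out, D/Mid/g/In, D/Mid/f/Out, D/Mid/f/In, D/Lo/g/Out, D/Lo/g/In, D/Lo/f/Out, D/Lo/f/In} → row (-3,4) (-3,4) (-3,4) (-3,4) (-3,4) (-3,4)
{U/Mid/g/Out, U/Mid/f/Out} → row (2,-1) (6,-4) (-3,1) (2,-1) (6,-4) (-3,1)
{U/Mid/g/In, U/Mid/f/In} → row (2,-1) (6,-4) (2,3) (2,-1) (6,-4) (2,3)
{U/Lo/g/Out, U/Lo/g/In, U/Lo/f/Out, U/Lo/f/In} → row (1,2) (1,2) (1,2) (3,5) (3,5) (3,5)
{W/Mid/g/Out, W/Mid/g/In, W/Lo/g/Out, W/Lo/g/In} → row (5,-1) (5,-1) (5,-1) (-1,-3) (-1,-3) (-1,-3)
{W/Mid/f/Out, W/Mid/f/In, W/Lo/f/Out, W/Lo/f/In} → row (5,-1) (5,-1) (5,-1) (-1,-4) (-1,-4) (-1,-4)
That's 6 distinct rows out of 24 strategies.

6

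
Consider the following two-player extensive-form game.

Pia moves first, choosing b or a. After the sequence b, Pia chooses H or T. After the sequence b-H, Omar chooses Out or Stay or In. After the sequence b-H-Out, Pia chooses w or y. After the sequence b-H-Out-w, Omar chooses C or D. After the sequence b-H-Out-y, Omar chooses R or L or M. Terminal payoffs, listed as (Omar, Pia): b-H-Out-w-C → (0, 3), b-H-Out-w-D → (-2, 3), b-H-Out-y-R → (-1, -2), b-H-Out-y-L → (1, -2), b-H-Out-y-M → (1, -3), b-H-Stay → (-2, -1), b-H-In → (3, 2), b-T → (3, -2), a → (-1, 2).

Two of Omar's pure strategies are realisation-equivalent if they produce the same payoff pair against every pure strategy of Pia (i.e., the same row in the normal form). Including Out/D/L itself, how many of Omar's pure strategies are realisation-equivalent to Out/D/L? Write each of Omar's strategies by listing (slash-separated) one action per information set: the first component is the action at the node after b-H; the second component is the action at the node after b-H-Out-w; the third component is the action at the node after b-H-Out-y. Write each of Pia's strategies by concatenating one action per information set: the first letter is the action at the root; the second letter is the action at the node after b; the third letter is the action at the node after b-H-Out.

Row for Out/D/L (columns bHw, bHy, bTw, bTy, aHw, aHy, aTw, aTy): (-2,3) (1,-2) (3,-2) (3,-2) (-1,2) (-1,2) (-1,2) (-1,2).
Every one of Omar's information sets is on the play path for some reply by Pia when Omar follows Out/D/L.
Changing the action at any of them therefore changes at least one column, so only Out/D/L itself gives this row.

1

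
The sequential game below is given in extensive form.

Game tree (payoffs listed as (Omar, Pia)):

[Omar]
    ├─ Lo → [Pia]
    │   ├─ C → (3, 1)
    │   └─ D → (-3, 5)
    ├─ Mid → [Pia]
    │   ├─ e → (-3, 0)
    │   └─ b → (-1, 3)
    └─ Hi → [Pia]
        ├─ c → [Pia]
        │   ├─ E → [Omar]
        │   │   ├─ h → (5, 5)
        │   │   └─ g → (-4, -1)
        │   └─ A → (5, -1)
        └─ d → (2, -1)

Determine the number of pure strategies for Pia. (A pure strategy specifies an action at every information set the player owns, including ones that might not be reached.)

16

Pia owns the node after Lo with actions {C, D} — two choices.
Pia owns the node after Mid with actions {e, b} — two choices.
Pia owns the node after Hi with actions {c, d} — two choices.
Pia owns the node after Hi-c with actions {E, A} — two choices.
A pure strategy fixes one action at each information set independently, so the count is the product 2 × 2 × 2 × 2 = 16.
(For reference, Omar has 6 pure strategies, giving a 16×6 normal-form matrix.)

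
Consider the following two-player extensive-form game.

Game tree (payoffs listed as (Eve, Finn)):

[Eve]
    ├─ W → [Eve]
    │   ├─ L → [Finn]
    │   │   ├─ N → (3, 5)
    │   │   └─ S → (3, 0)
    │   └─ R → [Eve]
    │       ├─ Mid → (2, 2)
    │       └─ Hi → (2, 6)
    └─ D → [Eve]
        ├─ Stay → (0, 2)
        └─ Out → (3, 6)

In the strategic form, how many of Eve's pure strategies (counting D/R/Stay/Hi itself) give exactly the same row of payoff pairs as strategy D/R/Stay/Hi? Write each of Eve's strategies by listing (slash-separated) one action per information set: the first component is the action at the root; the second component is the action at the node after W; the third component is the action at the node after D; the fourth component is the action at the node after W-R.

Row for D/R/Stay/Hi (columns N, S): (0,2) (0,2).
Under D/R/Stay/Hi, Eve's choice at the node after W and at the node after W-R can never be reached regardless of what Finn does, so varying those choices leaves every outcome unchanged.
Holding the reachable choices fixed and varying the unreachable ones freely already gives 2 × 2 = 4 equivalent strategies.
No other strategy reproduces this row, so those 4 are the full class: D/L/Stay/Mid, D/L/Stay/Hi, D/R/Stay/Mid, D/R/Stay/Hi.

4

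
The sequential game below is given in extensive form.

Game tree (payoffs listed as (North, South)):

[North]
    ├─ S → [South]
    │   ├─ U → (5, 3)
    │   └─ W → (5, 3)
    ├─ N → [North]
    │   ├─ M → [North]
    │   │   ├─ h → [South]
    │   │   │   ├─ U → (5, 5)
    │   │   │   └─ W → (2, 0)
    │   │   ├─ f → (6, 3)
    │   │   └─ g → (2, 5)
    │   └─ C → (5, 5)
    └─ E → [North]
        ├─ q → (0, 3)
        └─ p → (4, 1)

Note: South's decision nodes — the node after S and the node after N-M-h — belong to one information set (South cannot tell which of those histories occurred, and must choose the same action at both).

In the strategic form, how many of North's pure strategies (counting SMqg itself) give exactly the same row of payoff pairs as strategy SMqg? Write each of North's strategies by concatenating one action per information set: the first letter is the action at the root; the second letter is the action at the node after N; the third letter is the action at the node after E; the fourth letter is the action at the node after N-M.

Row for SMqg (columns U, W): (5,3) (5,3).
Under SMqg, North's choice at the node after N and at the node after E and at the node after N-M can never be reached regardless of what South does, so varying those choices leaves every outcome unchanged.
Holding the reachable choices fixed and varying the unreachable ones freely already gives 2 × 2 × 3 = 12 equivalent strategies.
No other strategy reproduces this row, so those 12 are the full class: SMqh, SMqf, SMqg, SMph, SMpf, SMpg, SCqh, SCqf, SCqg, SCph, SCpf, SCpg.

12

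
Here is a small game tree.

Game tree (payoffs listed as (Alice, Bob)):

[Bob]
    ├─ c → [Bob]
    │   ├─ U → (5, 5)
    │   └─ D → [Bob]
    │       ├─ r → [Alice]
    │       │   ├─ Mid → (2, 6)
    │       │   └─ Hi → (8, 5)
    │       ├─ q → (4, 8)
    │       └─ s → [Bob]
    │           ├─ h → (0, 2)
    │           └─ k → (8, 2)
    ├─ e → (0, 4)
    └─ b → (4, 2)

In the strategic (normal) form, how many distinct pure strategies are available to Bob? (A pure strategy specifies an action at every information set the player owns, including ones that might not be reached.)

36

Bob owns the root with actions {c, e, b} — three choices.
Bob owns the node after c with actions {U, D} — two choices.
Bob owns the node after c-D with actions {r, q, s} — three choices.
Bob owns the node after c-D-s with actions {h, k} — two choices.
A pure strategy fixes one action at each information set independently, so the count is the product 3 × 2 × 3 × 2 = 36.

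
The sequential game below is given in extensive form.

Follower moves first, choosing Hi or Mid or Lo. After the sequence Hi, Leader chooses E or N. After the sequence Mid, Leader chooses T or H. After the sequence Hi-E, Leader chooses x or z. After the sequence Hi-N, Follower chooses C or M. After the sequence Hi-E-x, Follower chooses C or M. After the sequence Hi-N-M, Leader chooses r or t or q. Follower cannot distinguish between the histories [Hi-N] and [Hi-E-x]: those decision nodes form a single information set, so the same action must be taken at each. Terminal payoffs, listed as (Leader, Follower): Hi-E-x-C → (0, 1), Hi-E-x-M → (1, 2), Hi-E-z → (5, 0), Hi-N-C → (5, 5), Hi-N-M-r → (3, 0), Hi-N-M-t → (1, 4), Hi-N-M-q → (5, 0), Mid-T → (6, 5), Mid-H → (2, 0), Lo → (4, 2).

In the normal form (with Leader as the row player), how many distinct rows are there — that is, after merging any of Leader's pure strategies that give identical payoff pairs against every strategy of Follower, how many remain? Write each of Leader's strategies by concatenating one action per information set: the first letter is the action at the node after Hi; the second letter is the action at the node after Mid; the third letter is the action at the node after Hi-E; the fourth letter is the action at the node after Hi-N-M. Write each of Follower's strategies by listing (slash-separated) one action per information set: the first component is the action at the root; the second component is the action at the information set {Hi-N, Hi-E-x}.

10

Leader has 24 pure strategies: ETxr, ETxt, ETxq, ETzr, ETzt, ETzq, EHxr, EHxt, EHxq, EHzr, EHzt, EHzq, NTxr, NTxt, NTxq, NTzr, NTzt, NTzq, NHxr, NHxt, NHxq, NHzr, NHzt, NHzq. Columns: Hi/C, Hi/M, Mid/C, Mid/M, Lo/C, Lo/M.
{ETxr, ETxt, ETxq} → row (0,1) (1,2) (6,5) (6,5) (4,2) (4,2)
{ETzr, ETzt, ETzq} → row (5,0) (5,0) (6,5) (6,5) (4,2) (4,2)
{EHxr, EHxt, EHxq} → row (0,1) (1,2) (2,0) (2,0) (4,2) (4,2)
{EHzr, EHzt, EHzq} → row (5,0) (5,0) (2,0) (2,0) (4,2) (4,2)
{NTxr, NTzr} → row (5,5) (3,0) (6,5) (6,5) (4,2) (4,2)
{NTxt, NTzt} → row (5,5) (1,4) (6,5) (6,5) (4,2) (4,2)
{NTxq, NTzq} → row (5,5) (5,0) (6,5) (6,5) (4,2) (4,2)
{NHxr, NHzr} → row (5,5) (3,0) (2,0) (2,0) (4,2) (4,2)
{NHxt, NHzt} → row (5,5) (1,4) (2,0) (2,0) (4,2) (4,2)
{NHxq, NHzq} → row (5,5) (5,0) (2,0) (2,0) (4,2) (4,2)
That's 10 distinct rows out of 24 strategies.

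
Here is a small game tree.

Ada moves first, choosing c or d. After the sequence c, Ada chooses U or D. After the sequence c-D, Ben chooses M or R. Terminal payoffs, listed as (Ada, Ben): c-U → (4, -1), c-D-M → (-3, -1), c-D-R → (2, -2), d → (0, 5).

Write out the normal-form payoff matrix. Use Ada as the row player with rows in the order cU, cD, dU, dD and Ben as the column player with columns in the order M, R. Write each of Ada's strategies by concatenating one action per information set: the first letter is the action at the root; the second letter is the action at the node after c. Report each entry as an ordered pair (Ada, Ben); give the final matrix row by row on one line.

Row cU: M→(4,-1), R→(4,-1)
Row cD: M→(-3,-1), R→(2,-2)
Row dU: M→(0,5), R→(0,5)
Row dD: M→(0,5), R→(0,5)

cU: (4,-1) (4,-1) | cD: (-3,-1) (2,-2) | dU: (0,5) (0,5) | dD: (0,5) (0,5)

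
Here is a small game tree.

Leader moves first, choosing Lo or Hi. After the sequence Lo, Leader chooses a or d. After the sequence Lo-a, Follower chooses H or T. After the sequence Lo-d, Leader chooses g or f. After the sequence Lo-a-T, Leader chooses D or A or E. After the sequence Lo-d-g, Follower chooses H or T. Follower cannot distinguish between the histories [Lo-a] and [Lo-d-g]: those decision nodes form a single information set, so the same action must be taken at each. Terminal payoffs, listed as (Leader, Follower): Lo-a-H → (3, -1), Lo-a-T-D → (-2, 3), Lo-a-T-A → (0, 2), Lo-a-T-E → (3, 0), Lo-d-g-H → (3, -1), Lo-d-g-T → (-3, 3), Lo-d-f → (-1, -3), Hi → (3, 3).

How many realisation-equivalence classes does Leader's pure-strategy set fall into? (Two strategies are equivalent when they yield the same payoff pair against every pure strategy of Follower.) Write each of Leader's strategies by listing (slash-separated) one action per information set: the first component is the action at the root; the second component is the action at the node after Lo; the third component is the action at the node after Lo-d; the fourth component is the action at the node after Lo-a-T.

Leader has 24 pure strategies: Lo/a/g/D, Lo/a/g/A, Lo/a/g/E, Lo/a/f/D, Lo/a/f/A, Lo/a/f/E, Lo/d/g/D, Lo/d/g/A, Lo/d/g/E, Lo/d/f/D, Lo/d/f/A, Lo/d/f/E, Hi/a/g/D, Hi/a/g/A, Hi/a/g/E, Hi/a/f/D, Hi/a/f/A, Hi/a/f/E, Hi/d/g/D, Hi/d/g/A, Hi/d/g/E, Hi/d/f/D, Hi/d/f/A, Hi/d/f/E. Columns: H, T.
{Lo/a/g/D, Lo/a/f/D} → row (3,-1) (-2,3)
{Lo/a/g/A, Lo/a/f/A} → row (3,-1) (0,2)
{Lo/a/g/E, Lo/a/f/E} → row (3,-1) (3,0)
{Lo/d/g/D, Lo/d/g/A, Lo/d/g/E} → row (3,-1) (-3,3)
{Lo/d/f/D, Lo/d/f/A, Lo/d/f/E} → row (-1,-3) (-1,-3)
{Hi/a/g/D, Hi/a/g/A, Hi/a/g/E, Hi/a/f/D, Hi/a/f/A, Hi/a/f/E, Hi/d/g/D, Hi/d/g/A, Hi/d/g/E, Hi/d/f/D, Hi/d/f/A, Hi/d/f/E} → row (3,3) (3,3)
That's 6 distinct rows out of 24 strategies.

6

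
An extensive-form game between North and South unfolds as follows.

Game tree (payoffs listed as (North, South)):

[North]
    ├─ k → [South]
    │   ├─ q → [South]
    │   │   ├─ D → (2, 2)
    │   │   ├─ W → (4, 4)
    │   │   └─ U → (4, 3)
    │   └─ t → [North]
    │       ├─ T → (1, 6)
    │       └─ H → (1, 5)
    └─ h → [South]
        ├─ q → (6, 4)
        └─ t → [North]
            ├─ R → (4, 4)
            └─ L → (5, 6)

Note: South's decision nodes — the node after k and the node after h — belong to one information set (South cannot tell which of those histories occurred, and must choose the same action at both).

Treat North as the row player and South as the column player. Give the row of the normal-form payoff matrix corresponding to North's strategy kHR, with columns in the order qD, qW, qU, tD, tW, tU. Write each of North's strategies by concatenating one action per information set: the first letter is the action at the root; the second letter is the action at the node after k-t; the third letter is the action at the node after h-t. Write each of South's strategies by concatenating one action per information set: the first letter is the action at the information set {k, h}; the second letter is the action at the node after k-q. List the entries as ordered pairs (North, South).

(2,2) (4,4) (4,3) (1,5) (1,5) (1,5)

vs qD: North plays k → South plays q at [k] → South plays D at [k-q] → (2, 2)
vs qW: North plays k → South plays q at [k] → South plays W at [k-q] → (4, 4)
vs qU: North plays k → South plays q at [k] → South plays U at [k-q] → (4, 3)
vs tD: North plays k → South plays t at [k] → North plays H at [k-t] → (1, 5)
vs tW: North plays k → South plays t at [k] → North plays H at [k-t] → (1, 5)
vs tU: North plays k → South plays t at [k] → North plays H at [k-t] → (1, 5)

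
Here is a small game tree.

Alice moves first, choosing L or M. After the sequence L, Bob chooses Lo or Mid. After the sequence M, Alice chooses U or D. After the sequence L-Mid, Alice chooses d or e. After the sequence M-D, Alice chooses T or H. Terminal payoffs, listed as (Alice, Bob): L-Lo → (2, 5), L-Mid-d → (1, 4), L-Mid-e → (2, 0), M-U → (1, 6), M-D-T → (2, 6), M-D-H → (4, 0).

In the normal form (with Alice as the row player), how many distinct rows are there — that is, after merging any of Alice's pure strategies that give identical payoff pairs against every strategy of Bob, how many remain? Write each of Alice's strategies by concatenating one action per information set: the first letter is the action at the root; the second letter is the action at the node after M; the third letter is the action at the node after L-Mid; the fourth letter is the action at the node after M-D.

Alice has 16 pure strategies: LUdT, LUdH, LUeT, LUeH, LDdT, LDdH, LDeT, LDeH, MUdT, MUdH, MUeT, MUeH, MDdT, MDdH, MDeT, MDeH. Columns: Lo, Mid.
{LUdT, LUdH, LDdT, LDdH} → row (2,5) (1,4)
{LUeT, LUeH, LDeT, LDeH} → row (2,5) (2,0)
{MUdT, MUdH, MUeT, MUeH} → row (1,6) (1,6)
{MDdT, MDeT} → row (2,6) (2,6)
{MDdH, MDeH} → row (4,0) (4,0)
That's 5 distinct rows out of 16 strategies.

5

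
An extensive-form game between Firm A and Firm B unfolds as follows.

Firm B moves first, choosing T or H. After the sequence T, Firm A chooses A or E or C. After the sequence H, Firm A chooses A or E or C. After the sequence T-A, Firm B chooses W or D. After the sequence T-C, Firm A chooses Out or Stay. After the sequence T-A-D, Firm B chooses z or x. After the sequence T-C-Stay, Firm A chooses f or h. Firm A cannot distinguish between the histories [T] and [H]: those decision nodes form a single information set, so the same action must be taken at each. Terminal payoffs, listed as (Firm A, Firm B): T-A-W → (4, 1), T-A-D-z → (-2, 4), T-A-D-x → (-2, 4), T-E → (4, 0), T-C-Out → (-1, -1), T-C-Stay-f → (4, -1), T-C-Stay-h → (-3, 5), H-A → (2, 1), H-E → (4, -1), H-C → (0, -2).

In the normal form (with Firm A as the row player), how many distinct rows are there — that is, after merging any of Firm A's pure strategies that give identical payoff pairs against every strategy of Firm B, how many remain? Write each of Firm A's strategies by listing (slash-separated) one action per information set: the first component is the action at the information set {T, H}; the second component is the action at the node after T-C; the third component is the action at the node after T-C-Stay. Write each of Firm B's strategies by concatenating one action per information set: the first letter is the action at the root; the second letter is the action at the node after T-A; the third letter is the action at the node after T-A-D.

Firm A has 12 pure strategies: A/Out/f, A/Out/h, A/Stay/f, A/Stay/h, E/Out/f, E/Out/h, E/Stay/f, E/Stay/h, C/Out/f, C/Out/h, C/Stay/f, C/Stay/h. Columns: TWz, TWx, TDz, TDx, HWz, HWx, HDz, HDx.
{A/Out/f, A/Out/h, A/Stay/f, A/Stay/h} → row (4,1) (4,1) (-2,4) (-2,4) (2,1) (2,1) (2,1) (2,1)
{E/Out/f, E/Out/h, E/Stay/f, E/Stay/h} → row (4,0) (4,0) (4,0) (4,0) (4,-1) (4,-1) (4,-1) (4,-1)
{C/Out/f, C/Out/h} → row (-1,-1) (-1,-1) (-1,-1) (-1,-1) (0,-2) (0,-2) (0,-2) (0,-2)
{C/Stay/f} → row (4,-1) (4,-1) (4,-1) (4,-1) (0,-2) (0,-2) (0,-2) (0,-2)
{C/Stay/h} → row (-3,5) (-3,5) (-3,5) (-3,5) (0,-2) (0,-2) (0,-2) (0,-2)
That's 5 distinct rows out of 12 strategies.

5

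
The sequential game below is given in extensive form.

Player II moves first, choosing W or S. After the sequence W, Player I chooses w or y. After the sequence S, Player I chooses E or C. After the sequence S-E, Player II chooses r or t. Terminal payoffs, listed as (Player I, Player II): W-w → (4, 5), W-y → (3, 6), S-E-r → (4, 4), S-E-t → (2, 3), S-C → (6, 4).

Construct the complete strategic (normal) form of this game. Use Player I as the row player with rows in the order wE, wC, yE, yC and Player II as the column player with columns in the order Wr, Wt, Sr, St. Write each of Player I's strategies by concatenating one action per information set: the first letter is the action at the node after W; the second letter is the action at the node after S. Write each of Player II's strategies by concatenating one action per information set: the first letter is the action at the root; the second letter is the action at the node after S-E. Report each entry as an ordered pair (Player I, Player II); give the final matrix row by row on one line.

wE: (4,5) (4,5) (4,4) (2,3) | wC: (4,5) (4,5) (6,4) (6,4) | yE: (3,6) (3,6) (4,4) (2,3) | yC: (3,6) (3,6) (6,4) (6,4)

           Wr       Wt       Sr       St
  wE    (4,5)    (4,5)    (4,4)    (2,3)
  wC    (4,5)    (4,5)    (6,4)    (6,4)
  yE    (3,6)    (3,6)    (4,4)    (2,3)
  yC    (3,6)    (3,6)    (6,4)    (6,4)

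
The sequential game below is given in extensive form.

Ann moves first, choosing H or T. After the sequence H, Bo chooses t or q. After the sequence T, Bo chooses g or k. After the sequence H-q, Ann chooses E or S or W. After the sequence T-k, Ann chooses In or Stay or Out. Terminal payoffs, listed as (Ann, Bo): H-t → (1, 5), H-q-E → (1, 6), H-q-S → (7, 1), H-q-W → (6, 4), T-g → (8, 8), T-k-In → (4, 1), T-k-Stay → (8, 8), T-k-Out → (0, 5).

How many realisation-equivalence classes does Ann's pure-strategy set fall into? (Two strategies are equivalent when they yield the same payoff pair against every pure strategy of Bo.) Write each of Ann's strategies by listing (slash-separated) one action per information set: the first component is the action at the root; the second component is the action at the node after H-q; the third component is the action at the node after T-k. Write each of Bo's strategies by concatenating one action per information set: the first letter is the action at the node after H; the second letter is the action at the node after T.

Ann has 18 pure strategies: H/E/In, H/E/Stay, H/E/Out, H/S/In, H/S/Stay, H/S/Out, H/W/In, H/W/Stay, H/W/Out, T/E/In, T/E/Stay, T/E/Out, T/S/In, T/S/Stay, T/S/Out, T/W/In, T/W/Stay, T/W/Out. Columns: tg, tk, qg, qk.
{H/E/In, H/E/Stay, H/E/Out} → row (1,5) (1,5) (1,6) (1,6)
{H/S/In, H/S/Stay, H/S/Out} → row (1,5) (1,5) (7,1) (7,1)
{H/W/In, H/W/Stay, H/W/Out} → row (1,5) (1,5) (6,4) (6,4)
{T/E/In, T/S/In, T/W/In} → row (8,8) (4,1) (8,8) (4,1)
{T/E/Stay, T/S/Stay, T/W/Stay} → row (8,8) (8,8) (8,8) (8,8)
{T/E/Out, T/S/Out, T/W/Out} → row (8,8) (0,5) (8,8) (0,5)
That's 6 distinct rows out of 18 strategies.

6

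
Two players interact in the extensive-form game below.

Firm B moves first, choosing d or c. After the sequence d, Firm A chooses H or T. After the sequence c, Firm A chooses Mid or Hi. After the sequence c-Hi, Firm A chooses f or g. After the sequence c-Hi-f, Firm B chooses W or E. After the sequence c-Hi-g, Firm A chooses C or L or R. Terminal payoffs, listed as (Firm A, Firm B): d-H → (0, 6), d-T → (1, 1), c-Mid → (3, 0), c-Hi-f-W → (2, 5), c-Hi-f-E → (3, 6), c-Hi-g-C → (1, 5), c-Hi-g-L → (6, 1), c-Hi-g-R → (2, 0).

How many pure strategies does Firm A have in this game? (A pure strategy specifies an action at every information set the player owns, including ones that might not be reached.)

24

Firm A owns the node after d with actions {H, T} — two choices.
Firm A owns the node after c with actions {Mid, Hi} — two choices.
Firm A owns the node after c-Hi with actions {f, g} — two choices.
Firm A owns the node after c-Hi-g with actions {C, L, R} — three choices.
A pure strategy fixes one action at each information set independently, so the count is the product 2 × 2 × 2 × 3 = 24.
(For reference, Firm B has 4 pure strategies, giving a 24×4 normal-form matrix.)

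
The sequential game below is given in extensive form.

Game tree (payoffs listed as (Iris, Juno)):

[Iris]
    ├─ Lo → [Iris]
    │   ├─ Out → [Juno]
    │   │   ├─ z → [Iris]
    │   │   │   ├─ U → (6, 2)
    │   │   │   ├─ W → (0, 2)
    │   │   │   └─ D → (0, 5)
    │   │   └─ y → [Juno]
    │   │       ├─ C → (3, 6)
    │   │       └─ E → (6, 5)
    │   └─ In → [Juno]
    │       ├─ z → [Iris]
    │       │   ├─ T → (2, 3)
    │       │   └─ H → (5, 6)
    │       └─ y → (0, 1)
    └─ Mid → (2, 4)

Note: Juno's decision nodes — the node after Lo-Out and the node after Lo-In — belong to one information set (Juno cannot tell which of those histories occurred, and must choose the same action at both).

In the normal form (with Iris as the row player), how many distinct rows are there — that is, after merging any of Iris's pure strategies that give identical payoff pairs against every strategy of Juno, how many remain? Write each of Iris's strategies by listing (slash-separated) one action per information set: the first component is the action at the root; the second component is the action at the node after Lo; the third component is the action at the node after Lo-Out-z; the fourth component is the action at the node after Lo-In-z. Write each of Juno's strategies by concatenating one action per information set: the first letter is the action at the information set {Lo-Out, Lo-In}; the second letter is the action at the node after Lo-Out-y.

Iris has 24 pure strategies: Lo/Out/U/T, Lo/Out/U/H, Lo/Out/W/T, Lo/Out/W/H, Lo/Out/D/T, Lo/Out/D/H, Lo/In/U/T, Lo/In/U/H, Lo/In/W/T, Lo/In/W/H, Lo/In/D/T, Lo/In/D/H, Mid/Out/U/T, Mid/Out/U/H, Mid/Out/W/T, Mid/Out/W/H, Mid/Out/D/T, Mid/Out/D/H, Mid/In/U/T, Mid/In/U/H, Mid/In/W/T, Mid/In/W/H, Mid/In/D/T, Mid/In/D/H. Columns: zC, zE, yC, yE.
{Lo/Out/U/T, Lo/Out/U/H} → row (6,2) (6,2) (3,6) (6,5)
{Lo/Out/W/T, Lo/Out/W/H} → row (0,2) (0,2) (3,6) (6,5)
{Lo/Out/D/T, Lo/Out/D/H} → row (0,5) (0,5) (3,6) (6,5)
{Lo/In/U/T, Lo/In/W/T, Lo/In/D/T} → row (2,3) (2,3) (0,1) (0,1)
{Lo/In/U/H, Lo/In/W/H, Lo/In/D/H} → row (5,6) (5,6) (0,1) (0,1)
{Mid/Out/U/T, Mid/Out/U/H, Mid/Out/W/T, Mid/Out/W/H, Mid/Out/D/T, Mid/Out/D/H, Mid/In/U/T, Mid/In/U/H, Mid/In/W/T, Mid/In/W/H, Mid/In/D/T, Mid/In/D/H} → row (2,4) (2,4) (2,4) (2,4)
That's 6 distinct rows out of 24 strategies.

6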